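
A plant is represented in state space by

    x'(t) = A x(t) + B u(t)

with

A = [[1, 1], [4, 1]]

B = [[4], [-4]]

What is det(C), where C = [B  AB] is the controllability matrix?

AB = [[0], [12]]
Controllability matrix C = [B  AB] = [[4, 0], [-4, 12]]
det(C) = 4·12 - 0·(-4) = 48 - 0 = 48
Since det(C) ≠ 0, rank(C) = 2 and the system is completely controllable.

48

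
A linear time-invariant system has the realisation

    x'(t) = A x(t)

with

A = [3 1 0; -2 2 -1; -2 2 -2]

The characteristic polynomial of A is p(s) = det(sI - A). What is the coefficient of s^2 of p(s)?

Expand det(sI - A) for the 3×3 matrix.
p(s) = s^3 - 3s^2 + 8.
(Check: constant term = det(-A) = (-1)^3 det A = 8; coefficient of s^2 = -tr A = -3.)
The coefficient of s^2 is -3.

-3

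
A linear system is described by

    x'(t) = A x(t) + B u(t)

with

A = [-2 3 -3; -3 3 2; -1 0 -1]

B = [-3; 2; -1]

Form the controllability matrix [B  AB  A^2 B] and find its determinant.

1242

AB = [[15], [13], [4]]
A^2B = [[-3], [2], [-19]]
Controllability matrix C = [B  AB  A^2B] = [[-3, 15, -3], [2, 13, 2], [-1, 4, -19]]
Expanding along the first row, det(C) = (-3)·(13·(-19) - 2·4) - 15·(2·(-19) - 2·(-1)) + (-3)·(2·4 - 13·(-1)) = (-3)·(-255) - 15·(-36) + (-3)·21 = 1242
Since det(C) ≠ 0, rank(C) = 3 and the system is completely controllable.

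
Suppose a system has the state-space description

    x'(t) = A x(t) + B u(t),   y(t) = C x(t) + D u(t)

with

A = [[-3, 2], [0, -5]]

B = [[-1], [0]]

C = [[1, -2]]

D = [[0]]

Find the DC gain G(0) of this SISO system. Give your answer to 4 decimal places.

G(0) = C(-A)^{-1}B + D = -C A^{-1} B + D.
det A = 15, so A^{-1} = (1/15)·adj(A) = [[-1/3, -2/15], [0, -1/5]]
A^{-1} B = [1/3, 0]^T
C A^{-1} B = 1/3
G(0) = D - C A^{-1} B = 0 - (1/3) = -1/3 ≈ -0.3333

-0.3333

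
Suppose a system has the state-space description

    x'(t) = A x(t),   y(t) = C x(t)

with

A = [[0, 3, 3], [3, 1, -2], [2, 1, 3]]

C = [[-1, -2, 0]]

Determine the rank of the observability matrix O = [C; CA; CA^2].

3

CA = [[-6, -5, 1]]
CA^2 = [[-13, -22, -5]]
Observability matrix O = [C; CA; CA^2] = [[-1, -2, 0], [-6, -5, 1], [-13, -22, -5]]
det(O) = (-1)·((-5)·(-5) - 1·(-22)) - (-2)·((-6)·(-5) - 1·(-13)) + 0·((-6)·(-22) - (-5)·(-13)) = (-1)·47 - (-2)·43 + 0·67 = 39 ≠ 0, so rank(O) = 3.
rank(O) = 3 = n, so the pair (A, C) is completely observable.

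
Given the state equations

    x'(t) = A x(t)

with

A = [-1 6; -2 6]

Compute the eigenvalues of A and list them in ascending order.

det(sI - A) = s^2 - (tr A)s + det A, with tr A = (-1) + 6 = 5 and det A = (-1)·6 - 6·(-2) = -6 - (-12) = 6.
So p(s) = det(sI - A) = s^2 - 5s + 6.
Factor s^2 - 5s + 6: two numbers with sum 5 and product 6 are 3 and 2, so s^2 - 5s + 6 = (s - 3)(s - 2).
Hence p(s) = (s - 3) (s - 2), with roots 2, 3.
At least one eigenvalue has non-negative real part, so the system is not asymptotically stable.

2, 3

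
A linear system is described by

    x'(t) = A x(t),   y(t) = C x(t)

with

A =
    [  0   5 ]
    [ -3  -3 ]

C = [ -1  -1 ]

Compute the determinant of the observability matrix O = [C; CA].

5

CA = [[3, -2]]
Observability matrix O = [C; CA] = [[-1, -1], [3, -2]]
det(O) = (-1)·(-2) - (-1)·3 = 2 - (-3) = 5
Since det(O) ≠ 0, rank(O) = 2 and the system is completely observable.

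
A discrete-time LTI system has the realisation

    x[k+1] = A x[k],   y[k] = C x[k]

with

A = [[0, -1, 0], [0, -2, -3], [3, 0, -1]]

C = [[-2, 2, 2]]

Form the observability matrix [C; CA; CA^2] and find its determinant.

CA = [[6, -2, -8]]
CA^2 = [[-24, -2, 14]]
Observability matrix O = [C; CA; CA^2] = [[-2, 2, 2], [6, -2, -8], [-24, -2, 14]]
Expanding along the first row, det(O) = (-2)·((-2)·14 - (-8)·(-2)) - 2·(6·14 - (-8)·(-24)) + 2·(6·(-2) - (-2)·(-24)) = (-2)·(-44) - 2·(-108) + 2·(-60) = 184
Since det(O) ≠ 0, rank(O) = 3 and the system is completely observable.

184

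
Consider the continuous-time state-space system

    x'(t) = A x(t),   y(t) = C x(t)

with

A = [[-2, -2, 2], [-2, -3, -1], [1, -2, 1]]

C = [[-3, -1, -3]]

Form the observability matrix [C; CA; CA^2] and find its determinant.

CA = [[5, 15, -8]]
CA^2 = [[-48, -39, -13]]
Observability matrix O = [C; CA; CA^2] = [[-3, -1, -3], [5, 15, -8], [-48, -39, -13]]
Expanding along the first row, det(O) = (-3)·(15·(-13) - (-8)·(-39)) - (-1)·(5·(-13) - (-8)·(-48)) + (-3)·(5·(-39) - 15·(-48)) = (-3)·(-507) - (-1)·(-449) + (-3)·525 = -503
Since det(O) ≠ 0, rank(O) = 3 and the system is completely observable.

-503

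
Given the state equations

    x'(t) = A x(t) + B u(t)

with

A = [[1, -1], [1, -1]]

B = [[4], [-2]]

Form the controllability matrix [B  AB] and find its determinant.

36

AB = [[6], [6]]
Controllability matrix C = [B  AB] = [[4, 6], [-2, 6]]
det(C) = 4·6 - 6·(-2) = 24 - (-12) = 36
Since det(C) ≠ 0, rank(C) = 2 and the system is completely controllable.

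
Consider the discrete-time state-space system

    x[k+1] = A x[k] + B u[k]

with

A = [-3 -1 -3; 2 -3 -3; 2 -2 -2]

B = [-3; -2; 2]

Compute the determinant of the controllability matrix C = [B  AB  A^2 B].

800

AB = [[5], [-6], [-6]]
A^2B = [[9], [46], [34]]
Controllability matrix C = [B  AB  A^2B] = [[-3, 5, 9], [-2, -6, 46], [2, -6, 34]]
Expanding along the first row, det(C) = (-3)·((-6)·34 - 46·(-6)) - 5·((-2)·34 - 46·2) + 9·((-2)·(-6) - (-6)·2) = (-3)·72 - 5·(-160) + 9·24 = 800
Since det(C) ≠ 0, rank(C) = 3 and the system is completely controllable.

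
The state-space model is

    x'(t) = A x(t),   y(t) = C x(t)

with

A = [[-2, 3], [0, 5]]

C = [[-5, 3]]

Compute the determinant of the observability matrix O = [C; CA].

-30

CA = [[10, 0]]
Observability matrix O = [C; CA] = [[-5, 3], [10, 0]]
det(O) = (-5)·0 - 3·10 = 0 - 30 = -30
Since det(O) ≠ 0, rank(O) = 2 and the system is completely observable.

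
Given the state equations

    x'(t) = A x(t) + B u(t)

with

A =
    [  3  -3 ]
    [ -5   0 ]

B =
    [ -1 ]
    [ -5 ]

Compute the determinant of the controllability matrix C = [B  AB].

AB = [[12], [5]]
Controllability matrix C = [B  AB] = [[-1, 12], [-5, 5]]
det(C) = (-1)·5 - 12·(-5) = -5 - (-60) = 55
Since det(C) ≠ 0, rank(C) = 2 and the system is completely controllable.

55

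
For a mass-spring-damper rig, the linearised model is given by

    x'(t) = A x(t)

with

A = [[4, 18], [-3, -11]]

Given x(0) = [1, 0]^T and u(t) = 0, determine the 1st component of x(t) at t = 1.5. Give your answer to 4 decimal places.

0.1483

det(sI - A) = s^2 - (tr A)s + det A, with tr A = 4 + (-11) = -7 and det A = 4·(-11) - 18·(-3) = -44 - (-54) = 10.
So p(s) = det(sI - A) = s^2 + 7s + 10.
Factor s^2 + 7s + 10: two numbers with sum -7 and product 10 are -2 and -5, so s^2 + 7s + 10 = (s + 2)(s + 5).
Hence p(s) = (s + 2) (s + 5), with roots -5, -2.
The eigenvalues -5, -2 are distinct and real, so A is diagonalisable and x(t) = e^{At} x(0) = V diag(e^{λ_i t}) V^{-1} x(0), where the columns of V are the eigenvectors.
λ = -5: A - (-5)I = [[9, 18], [-3, -6]]. Row 1 gives 9·v1 + 18·v2 = 0, so take v_1 = [-2, 1]^T.
λ = -2: A - (-2)I = [[6, 18], [-3, -9]]. Row 1 gives 6·v1 + 18·v2 = 0, so take v_2 = [3, -1]^T.
V = [v_1 v_2] = [[-2, 3], [1, -1]] has det V = -1, so V^{-1} = adj(V)/det V = [[1, 3], [1, 2]].
Modal coordinates z(0) = V^{-1} x(0): 1·1 + 3·0 = 1; 1·1 + 2·0 = 1; so z(0) = [1, 1]^T.
x_1(t) = Σ_i (v_i)_1 · z_i(0) · e^{λ_i t} (row 1 of V times the modal terms).
x_1(1.5) = (-2)·1·e^{-5·1.5} + 3·1·e^{-2·1.5} = (-2)·0.000553 + 3·0.049787 = 0.1483.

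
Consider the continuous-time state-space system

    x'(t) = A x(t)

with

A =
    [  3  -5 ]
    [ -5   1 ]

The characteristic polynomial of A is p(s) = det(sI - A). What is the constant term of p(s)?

-22

For a 2×2 matrix, det(sI - A) = s^2 - (tr A)s + det A.
tr A = 4, det A = -22.
So p(s) = s^2 - 4s - 22.
The constant term is -22.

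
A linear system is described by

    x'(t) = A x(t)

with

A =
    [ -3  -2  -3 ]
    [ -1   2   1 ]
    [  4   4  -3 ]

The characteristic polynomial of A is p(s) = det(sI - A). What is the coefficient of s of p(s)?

Expand det(sI - A) for the 3×3 matrix.
p(s) = s^3 + 4s^2 + 3s - 64.
(Check: constant term = det(-A) = (-1)^3 det A = -64; coefficient of s^2 = -tr A = 4.)
The coefficient of s is 3.

3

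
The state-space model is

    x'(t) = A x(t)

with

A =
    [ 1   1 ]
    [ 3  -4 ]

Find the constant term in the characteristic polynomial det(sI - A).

For a 2×2 matrix, det(sI - A) = s^2 - (tr A)s + det A.
tr A = -3, det A = -7.
So p(s) = s^2 + 3s - 7.
The constant term is -7.

-7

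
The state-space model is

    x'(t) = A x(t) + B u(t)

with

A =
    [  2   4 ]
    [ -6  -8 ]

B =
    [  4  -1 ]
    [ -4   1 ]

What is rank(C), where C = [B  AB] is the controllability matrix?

AB = [[-8, 2], [8, -2]]
Controllability matrix C = [B  AB] = [[4, -1, -8, 2], [-4, 1, 8, -2]]
Every column of C is a scalar multiple of column 1 = [4, -4] (multipliers 1, -1/4, -2, 1/2), so the columns span a one-dimensional space.
C ≠ 0, hence rank(C) = 1.
rank(C) = 1 < n = 2, so the pair (A, B) is not completely controllable.

1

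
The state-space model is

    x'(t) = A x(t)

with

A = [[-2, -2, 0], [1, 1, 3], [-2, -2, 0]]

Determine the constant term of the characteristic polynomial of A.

0

Expand det(sI - A) for the 3×3 matrix.
p(s) = s^3 + s^2 + 6s.
(Check: constant term = det(-A) = (-1)^3 det A = 0; coefficient of s^2 = -tr A = 1.)
The constant term is 0.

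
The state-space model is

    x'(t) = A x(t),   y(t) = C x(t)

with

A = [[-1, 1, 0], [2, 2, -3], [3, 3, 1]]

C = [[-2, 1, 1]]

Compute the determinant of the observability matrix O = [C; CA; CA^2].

CA = [[7, 3, -2]]
CA^2 = [[-7, 7, -11]]
Observability matrix O = [C; CA; CA^2] = [[-2, 1, 1], [7, 3, -2], [-7, 7, -11]]
Expanding along the first row, det(O) = (-2)·(3·(-11) - (-2)·7) - 1·(7·(-11) - (-2)·(-7)) + 1·(7·7 - 3·(-7)) = (-2)·(-19) - 1·(-91) + 1·70 = 199
Since det(O) ≠ 0, rank(O) = 3 and the system is completely observable.

199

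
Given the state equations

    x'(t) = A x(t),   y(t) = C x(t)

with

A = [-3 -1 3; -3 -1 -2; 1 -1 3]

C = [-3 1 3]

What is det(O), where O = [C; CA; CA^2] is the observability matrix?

CA = [[9, -1, -2]]
CA^2 = [[-26, -6, 23]]
Observability matrix O = [C; CA; CA^2] = [[-3, 1, 3], [9, -1, -2], [-26, -6, 23]]
Expanding along the first row, det(O) = (-3)·((-1)·23 - (-2)·(-6)) - 1·(9·23 - (-2)·(-26)) + 3·(9·(-6) - (-1)·(-26)) = (-3)·(-35) - 1·155 + 3·(-80) = -290
Since det(O) ≠ 0, rank(O) = 3 and the system is completely observable.

-290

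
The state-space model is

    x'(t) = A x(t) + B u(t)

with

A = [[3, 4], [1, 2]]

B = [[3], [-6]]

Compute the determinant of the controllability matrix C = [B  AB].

AB = [[-15], [-9]]
Controllability matrix C = [B  AB] = [[3, -15], [-6, -9]]
det(C) = 3·(-9) - (-15)·(-6) = -27 - 90 = -117
Since det(C) ≠ 0, rank(C) = 2 and the system is completely controllable.

-117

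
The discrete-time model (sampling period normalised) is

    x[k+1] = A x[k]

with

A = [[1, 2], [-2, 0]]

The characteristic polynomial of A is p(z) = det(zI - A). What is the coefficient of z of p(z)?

-1

For a 2×2 matrix, det(zI - A) = z^2 - (tr A)z + det A.
tr A = 1, det A = 4.
So p(z) = z^2 - z + 4.
The coefficient of z is -1.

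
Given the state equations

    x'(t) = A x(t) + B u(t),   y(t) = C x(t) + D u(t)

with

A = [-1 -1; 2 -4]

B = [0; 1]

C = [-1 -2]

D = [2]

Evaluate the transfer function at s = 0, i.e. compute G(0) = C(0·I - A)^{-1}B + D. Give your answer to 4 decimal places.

G(0) = C(-A)^{-1}B + D = -C A^{-1} B + D.
det A = 6, so A^{-1} = (1/6)·adj(A) = [[-2/3, 1/6], [-1/3, -1/6]]
A^{-1} B = [1/6, -1/6]^T
C A^{-1} B = 1/6
G(0) = D - C A^{-1} B = 2 - (1/6) = 11/6 ≈ 1.8333

1.8333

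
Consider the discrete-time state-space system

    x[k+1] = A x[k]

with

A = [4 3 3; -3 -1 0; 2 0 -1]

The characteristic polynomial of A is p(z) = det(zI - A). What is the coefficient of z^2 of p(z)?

-2

Expand det(zI - A) for the 3×3 matrix.
p(z) = z^3 - 2z^2 - 4z - 1.
(Check: constant term = det(-A) = (-1)^3 det A = -1; coefficient of z^2 = -tr A = -2.)
The coefficient of z^2 is -2.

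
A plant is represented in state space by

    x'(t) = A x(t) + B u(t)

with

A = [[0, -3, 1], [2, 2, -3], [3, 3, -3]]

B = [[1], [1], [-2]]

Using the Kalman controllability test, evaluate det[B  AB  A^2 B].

-839

AB = [[-5], [10], [12]]
A^2B = [[-18], [-26], [-21]]
Controllability matrix C = [B  AB  A^2B] = [[1, -5, -18], [1, 10, -26], [-2, 12, -21]]
Expanding along the first row, det(C) = 1·(10·(-21) - (-26)·12) - (-5)·(1·(-21) - (-26)·(-2)) + (-18)·(1·12 - 10·(-2)) = 1·102 - (-5)·(-73) + (-18)·32 = -839
Since det(C) ≠ 0, rank(C) = 3 and the system is completely controllable.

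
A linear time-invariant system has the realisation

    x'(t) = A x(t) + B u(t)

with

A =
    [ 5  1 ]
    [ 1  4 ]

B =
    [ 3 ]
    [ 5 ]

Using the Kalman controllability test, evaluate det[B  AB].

-31

AB = [[20], [23]]
Controllability matrix C = [B  AB] = [[3, 20], [5, 23]]
det(C) = 3·23 - 20·5 = 69 - 100 = -31
Since det(C) ≠ 0, rank(C) = 2 and the system is completely controllable.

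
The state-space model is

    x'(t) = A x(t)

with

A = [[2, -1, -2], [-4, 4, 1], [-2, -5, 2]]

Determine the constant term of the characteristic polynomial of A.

36

Expand det(sI - A) for the 3×3 matrix.
p(s) = s^3 - 8s^2 + 17s + 36.
(Check: constant term = det(-A) = (-1)^3 det A = 36; coefficient of s^2 = -tr A = -8.)
The constant term is 36.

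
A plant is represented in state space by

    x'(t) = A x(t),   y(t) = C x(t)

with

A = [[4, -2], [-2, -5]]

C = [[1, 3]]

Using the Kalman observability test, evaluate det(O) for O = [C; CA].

CA = [[-2, -17]]
Observability matrix O = [C; CA] = [[1, 3], [-2, -17]]
det(O) = 1·(-17) - 3·(-2) = -17 - (-6) = -11
Since det(O) ≠ 0, rank(O) = 2 and the system is completely observable.

-11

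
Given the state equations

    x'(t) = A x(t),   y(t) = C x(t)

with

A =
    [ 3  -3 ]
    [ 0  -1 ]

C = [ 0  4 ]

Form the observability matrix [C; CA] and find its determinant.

0

CA = [[0, -4]]
Observability matrix O = [C; CA] = [[0, 4], [0, -4]]
det(O) = 0·(-4) - 4·0 = 0 - 0 = 0
Since det(O) = 0, rank(O) < 2 and the system is not completely observable.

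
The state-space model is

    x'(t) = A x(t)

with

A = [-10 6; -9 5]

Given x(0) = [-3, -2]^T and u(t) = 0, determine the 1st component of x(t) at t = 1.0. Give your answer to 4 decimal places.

0.6442

det(sI - A) = s^2 - (tr A)s + det A, with tr A = (-10) + 5 = -5 and det A = (-10)·5 - 6·(-9) = -50 - (-54) = 4.
So p(s) = det(sI - A) = s^2 + 5s + 4.
Factor s^2 + 5s + 4: two numbers with sum -5 and product 4 are -1 and -4, so s^2 + 5s + 4 = (s + 1)(s + 4).
Hence p(s) = (s + 1) (s + 4), with roots -4, -1.
The eigenvalues -4, -1 are distinct and real, so A is diagonalisable and x(t) = e^{At} x(0) = V diag(e^{λ_i t}) V^{-1} x(0), where the columns of V are the eigenvectors.
λ = -4: A - (-4)I = [[-6, 6], [-9, 9]]. Row 1 gives (-6)·v1 + 6·v2 = 0, so take v_1 = [1, 1]^T.
λ = -1: A - (-1)I = [[-9, 6], [-9, 6]]. Row 1 gives (-9)·v1 + 6·v2 = 0, so take v_2 = [2, 3]^T.
V = [v_1 v_2] = [[1, 2], [1, 3]] has det V = 1, so V^{-1} = adj(V)/det V = [[3, -2], [-1, 1]].
Modal coordinates z(0) = V^{-1} x(0): 3·(-3) + (-2)·(-2) = -5; (-1)·(-3) + 1·(-2) = 1; so z(0) = [-5, 1]^T.
x_1(t) = Σ_i (v_i)_1 · z_i(0) · e^{λ_i t} (row 1 of V times the modal terms).
x_1(1.0) = 1·(-5)·e^{-4·1.0} + 2·1·e^{-1·1.0} = (-5)·0.018316 + 2·0.367879 = 0.6442.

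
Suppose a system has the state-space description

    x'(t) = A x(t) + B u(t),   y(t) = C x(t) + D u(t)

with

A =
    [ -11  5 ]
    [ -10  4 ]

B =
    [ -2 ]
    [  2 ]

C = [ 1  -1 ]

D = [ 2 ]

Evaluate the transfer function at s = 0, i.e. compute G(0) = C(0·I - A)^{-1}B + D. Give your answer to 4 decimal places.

G(0) = C(-A)^{-1}B + D = -C A^{-1} B + D.
det A = 6, so A^{-1} = (1/6)·adj(A) = [[2/3, -5/6], [5/3, -11/6]]
A^{-1} B = [-3, -7]^T
C A^{-1} B = 4
G(0) = D - C A^{-1} B = 2 - (4) = -2

-2.0000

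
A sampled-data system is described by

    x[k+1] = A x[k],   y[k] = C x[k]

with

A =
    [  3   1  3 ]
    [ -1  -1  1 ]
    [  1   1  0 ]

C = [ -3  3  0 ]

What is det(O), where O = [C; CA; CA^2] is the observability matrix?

CA = [[-12, -6, -6]]
CA^2 = [[-36, -12, -42]]
Observability matrix O = [C; CA; CA^2] = [[-3, 3, 0], [-12, -6, -6], [-36, -12, -42]]
Expanding along the first row, det(O) = (-3)·((-6)·(-42) - (-6)·(-12)) - 3·((-12)·(-42) - (-6)·(-36)) + 0·((-12)·(-12) - (-6)·(-36)) = (-3)·180 - 3·288 + 0·(-72) = -1404
Since det(O) ≠ 0, rank(O) = 3 and the system is completely observable.

-1404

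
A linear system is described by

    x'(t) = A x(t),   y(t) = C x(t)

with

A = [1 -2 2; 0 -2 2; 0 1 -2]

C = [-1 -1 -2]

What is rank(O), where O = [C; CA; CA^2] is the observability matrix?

3

CA = [[-1, 2, 0]]
CA^2 = [[-1, -2, 2]]
Observability matrix O = [C; CA; CA^2] = [[-1, -1, -2], [-1, 2, 0], [-1, -2, 2]]
det(O) = (-1)·(2·2 - 0·(-2)) - (-1)·((-1)·2 - 0·(-1)) + (-2)·((-1)·(-2) - 2·(-1)) = (-1)·4 - (-1)·(-2) + (-2)·4 = -14 ≠ 0, so rank(O) = 3.
rank(O) = 3 = n, so the pair (A, C) is completely observable.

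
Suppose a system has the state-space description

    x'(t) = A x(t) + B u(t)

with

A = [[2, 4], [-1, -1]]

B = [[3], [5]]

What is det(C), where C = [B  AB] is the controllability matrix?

AB = [[26], [-8]]
Controllability matrix C = [B  AB] = [[3, 26], [5, -8]]
det(C) = 3·(-8) - 26·5 = -24 - 130 = -154
Since det(C) ≠ 0, rank(C) = 2 and the system is completely controllable.

-154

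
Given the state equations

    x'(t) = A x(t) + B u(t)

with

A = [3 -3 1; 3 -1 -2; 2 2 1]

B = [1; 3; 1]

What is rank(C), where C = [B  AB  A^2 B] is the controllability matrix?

3

AB = [[-5], [-2], [9]]
A^2B = [[0], [-31], [-5]]
Controllability matrix C = [B  AB  A^2B] = [[1, -5, 0], [3, -2, -31], [1, 9, -5]]
det(C) = 1·((-2)·(-5) - (-31)·9) - (-5)·(3·(-5) - (-31)·1) + 0·(3·9 - (-2)·1) = 1·289 - (-5)·16 + 0·29 = 369 ≠ 0, so rank(C) = 3.
rank(C) = 3 = n, so the pair (A, B) is completely controllable.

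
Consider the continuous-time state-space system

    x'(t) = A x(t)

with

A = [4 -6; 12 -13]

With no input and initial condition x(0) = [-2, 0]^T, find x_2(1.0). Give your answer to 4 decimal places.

-0.2779

det(sI - A) = s^2 - (tr A)s + det A, with tr A = 4 + (-13) = -9 and det A = 4·(-13) - (-6)·12 = -52 - (-72) = 20.
So p(s) = det(sI - A) = s^2 + 9s + 20.
Factor s^2 + 9s + 20: two numbers with sum -9 and product 20 are -4 and -5, so s^2 + 9s + 20 = (s + 4)(s + 5).
Hence p(s) = (s + 4) (s + 5), with roots -5, -4.
The eigenvalues -5, -4 are distinct and real, so A is diagonalisable and x(t) = e^{At} x(0) = V diag(e^{λ_i t}) V^{-1} x(0), where the columns of V are the eigenvectors.
λ = -5: A - (-5)I = [[9, -6], [12, -8]]. Row 1 gives 9·v1 + (-6)·v2 = 0, so take v_1 = [-2, -3]^T.
λ = -4: A - (-4)I = [[8, -6], [12, -9]]. Row 1 gives 8·v1 + (-6)·v2 = 0, so take v_2 = [-3, -4]^T.
V = [v_1 v_2] = [[-2, -3], [-3, -4]] has det V = -1, so V^{-1} = adj(V)/det V = [[4, -3], [-3, 2]].
Modal coordinates z(0) = V^{-1} x(0): 4·(-2) + (-3)·0 = -8; (-3)·(-2) + 2·0 = 6; so z(0) = [-8, 6]^T.
x_2(t) = Σ_i (v_i)_2 · z_i(0) · e^{λ_i t} (row 2 of V times the modal terms).
x_2(1.0) = (-3)·(-8)·e^{-5·1.0} + (-4)·6·e^{-4·1.0} = 24·0.006738 + (-24)·0.018316 = -0.2779.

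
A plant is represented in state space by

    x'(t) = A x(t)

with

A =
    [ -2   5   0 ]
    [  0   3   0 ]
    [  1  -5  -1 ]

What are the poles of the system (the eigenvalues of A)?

-2, -1, 3

det(sI - A) = s^3 - (tr A)s^2 + (M11 + M22 + M33)s - det A, where Mii is the 2×2 principal minor of A obtained by deleting row i and column i.
tr A = (-2) + 3 + (-1) = 0; M11 = 3·(-1) - 0·(-5) = -3 - 0 = -3; M22 = (-2)·(-1) - 0·1 = 2 - 0 = 2; M33 = (-2)·3 - 5·0 = -6 - 0 = -6; sum of minors = -7.
det A = (-2)·(3·(-1) - 0·(-5)) - 5·(0·(-1) - 0·1) + 0·(0·(-5) - 3·1) = (-2)·(-3) - 5·0 + 0·(-3) = 6.
So p(s) = det(sI - A) = s^3 - 7s - 6.
Rational-root test: any integer root divides -6. Testing small divisors, s = -1 works: p(-1) = -1 + 0 + 7 + (-6) = 0, so (s + 1) is a factor.
Dividing, p(s) = (s + 1)(s^2 - s - 6).
Factor s^2 - s - 6: two numbers with sum 1 and product -6 are 3 and -2, so s^2 - s - 6 = (s - 3)(s + 2).
Hence p(s) = (s - 3) (s + 1) (s + 2), with roots -2, -1, 3.
At least one eigenvalue has non-negative real part, so the system is not asymptotically stable.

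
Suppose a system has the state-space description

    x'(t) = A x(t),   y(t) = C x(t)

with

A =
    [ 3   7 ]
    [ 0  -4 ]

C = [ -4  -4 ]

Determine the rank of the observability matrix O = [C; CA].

CA = [[-12, -12]]
Observability matrix O = [C; CA] = [[-4, -4], [-12, -12]]
Every row of O is a scalar multiple of row 1 = [-4, -4] (multipliers 1, 3), so the rows span a one-dimensional space.
O ≠ 0, hence rank(O) = 1.
rank(O) = 1 < n = 2, so the pair (A, C) is not completely observable.

1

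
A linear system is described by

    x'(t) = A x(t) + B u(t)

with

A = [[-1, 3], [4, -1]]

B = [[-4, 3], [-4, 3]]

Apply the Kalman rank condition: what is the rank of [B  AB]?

AB = [[-8, 6], [-12, 9]]
Controllability matrix C = [B  AB] = [[-4, 3, -8, 6], [-4, 3, -12, 9]]
Take the 2×2 submatrix of C formed by columns 1, 3: [[-4, -8], [-4, -12]]. Its determinant is (-4)·(-12) - (-8)·(-4) = 48 - 32 = 16 ≠ 0.
So rank(C) ≥ 2; since C has 2 rows, rank(C) = 2.
rank(C) = 2 = n, so the pair (A, B) is completely controllable.

2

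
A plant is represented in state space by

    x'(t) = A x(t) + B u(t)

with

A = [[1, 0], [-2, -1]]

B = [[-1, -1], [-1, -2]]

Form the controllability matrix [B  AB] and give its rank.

AB = [[-1, -1], [3, 4]]
Controllability matrix C = [B  AB] = [[-1, -1, -1, -1], [-1, -2, 3, 4]]
Take the 2×2 submatrix of C formed by columns 1, 2: [[-1, -1], [-1, -2]]. Its determinant is (-1)·(-2) - (-1)·(-1) = 2 - 1 = 1 ≠ 0.
So rank(C) ≥ 2; since C has 2 rows, rank(C) = 2.
rank(C) = 2 = n, so the pair (A, B) is completely controllable.

2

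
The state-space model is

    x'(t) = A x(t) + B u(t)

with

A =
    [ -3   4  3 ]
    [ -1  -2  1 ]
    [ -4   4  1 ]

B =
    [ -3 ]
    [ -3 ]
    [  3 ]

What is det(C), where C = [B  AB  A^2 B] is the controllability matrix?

AB = [[6], [12], [3]]
A^2B = [[39], [-27], [27]]
Controllability matrix C = [B  AB  A^2B] = [[-3, 6, 39], [-3, 12, -27], [3, 3, 27]]
Expanding along the first row, det(C) = (-3)·(12·27 - (-27)·3) - 6·((-3)·27 - (-27)·3) + 39·((-3)·3 - 12·3) = (-3)·405 - 6·0 + 39·(-45) = -2970
Since det(C) ≠ 0, rank(C) = 3 and the system is completely controllable.

-2970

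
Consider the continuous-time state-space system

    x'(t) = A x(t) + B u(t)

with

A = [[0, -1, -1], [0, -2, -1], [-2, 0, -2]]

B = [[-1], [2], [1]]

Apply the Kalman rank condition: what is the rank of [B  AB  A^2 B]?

AB = [[-3], [-5], [0]]
A^2B = [[5], [10], [6]]
Controllability matrix C = [B  AB  A^2B] = [[-1, -3, 5], [2, -5, 10], [1, 0, 6]]
det(C) = (-1)·((-5)·6 - 10·0) - (-3)·(2·6 - 10·1) + 5·(2·0 - (-5)·1) = (-1)·(-30) - (-3)·2 + 5·5 = 61 ≠ 0, so rank(C) = 3.
rank(C) = 3 = n, so the pair (A, B) is completely controllable.

3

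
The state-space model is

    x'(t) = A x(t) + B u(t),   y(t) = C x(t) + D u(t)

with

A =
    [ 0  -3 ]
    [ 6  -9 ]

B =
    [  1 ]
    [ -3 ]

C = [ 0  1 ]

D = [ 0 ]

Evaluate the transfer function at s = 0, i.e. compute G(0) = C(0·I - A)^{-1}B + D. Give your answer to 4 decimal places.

G(0) = C(-A)^{-1}B + D = -C A^{-1} B + D.
det A = 18, so A^{-1} = (1/18)·adj(A) = [[-1/2, 1/6], [-1/3, 0]]
A^{-1} B = [-1, -1/3]^T
C A^{-1} B = -1/3
G(0) = D - C A^{-1} B = 0 - (-1/3) = 1/3 ≈ 0.3333

0.3333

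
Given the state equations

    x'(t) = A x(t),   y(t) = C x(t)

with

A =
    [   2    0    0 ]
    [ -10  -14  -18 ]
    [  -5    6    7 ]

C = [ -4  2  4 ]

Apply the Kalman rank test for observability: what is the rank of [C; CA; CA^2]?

2

CA = [[-48, -4, -8]]
CA^2 = [[-16, 8, 16]]
Observability matrix O = [C; CA; CA^2] = [[-4, 2, 4], [-48, -4, -8], [-16, 8, 16]]
The columns c1, c2, c3 of O are linearly dependent: -2·c2 + c3 = 0 (check each entry), so rank(O) ≤ 2.
The 2×2 minor from rows 1, 2, columns 1, 2 is (-4)·(-4) - 2·(-48) = 16 - (-96) = 112 ≠ 0, so rank(O) = 2.
rank(O) = 2 < n = 3, so the pair (A, C) is not completely observable.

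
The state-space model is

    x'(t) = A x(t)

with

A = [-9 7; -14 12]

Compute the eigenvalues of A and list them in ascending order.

det(sI - A) = s^2 - (tr A)s + det A, with tr A = (-9) + 12 = 3 and det A = (-9)·12 - 7·(-14) = -108 - (-98) = -10.
So p(s) = det(sI - A) = s^2 - 3s - 10.
Factor s^2 - 3s - 10: two numbers with sum 3 and product -10 are 5 and -2, so s^2 - 3s - 10 = (s - 5)(s + 2).
Hence p(s) = (s - 5) (s + 2), with roots -2, 5.
At least one eigenvalue has non-negative real part, so the system is not asymptotically stable.

-2, 5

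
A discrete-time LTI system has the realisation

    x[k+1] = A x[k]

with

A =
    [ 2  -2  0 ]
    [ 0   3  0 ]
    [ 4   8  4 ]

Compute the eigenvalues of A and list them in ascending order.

2, 3, 4

det(zI - A) = z^3 - (tr A)z^2 + (M11 + M22 + M33)z - det A, where Mii is the 2×2 principal minor of A obtained by deleting row i and column i.
tr A = 2 + 3 + 4 = 9; M11 = 3·4 - 0·8 = 12 - 0 = 12; M22 = 2·4 - 0·4 = 8 - 0 = 8; M33 = 2·3 - (-2)·0 = 6 - 0 = 6; sum of minors = 26.
det A = 2·(3·4 - 0·8) - (-2)·(0·4 - 0·4) + 0·(0·8 - 3·4) = 2·12 - (-2)·0 + 0·(-12) = 24.
So p(z) = det(zI - A) = z^3 - 9z^2 + 26z - 24.
Rational-root test: any integer root divides -24. Testing small divisors, z = 2 works: p(2) = 8 + (-36) + 52 + (-24) = 0, so (z - 2) is a factor.
Dividing, p(z) = (z - 2)(z^2 - 7z + 12).
Factor z^2 - 7z + 12: two numbers with sum 7 and product 12 are 4 and 3, so z^2 - 7z + 12 = (z - 4)(z - 3).
Hence p(z) = (z - 4) (z - 3) (z - 2), with roots 2, 3, 4.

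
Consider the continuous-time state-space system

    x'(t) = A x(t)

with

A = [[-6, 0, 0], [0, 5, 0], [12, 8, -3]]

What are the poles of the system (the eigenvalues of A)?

-6, -3, 5

det(sI - A) = s^3 - (tr A)s^2 + (M11 + M22 + M33)s - det A, where Mii is the 2×2 principal minor of A obtained by deleting row i and column i.
tr A = (-6) + 5 + (-3) = -4; M11 = 5·(-3) - 0·8 = -15 - 0 = -15; M22 = (-6)·(-3) - 0·12 = 18 - 0 = 18; M33 = (-6)·5 - 0·0 = -30 - 0 = -30; sum of minors = -27.
det A = (-6)·(5·(-3) - 0·8) - 0·(0·(-3) - 0·12) + 0·(0·8 - 5·12) = (-6)·(-15) - 0·0 + 0·(-60) = 90.
So p(s) = det(sI - A) = s^3 + 4s^2 - 27s - 90.
Rational-root test: any integer root divides -90. Testing small divisors, s = -3 works: p(-3) = -27 + 36 + 81 + (-90) = 0, so (s + 3) is a factor.
Dividing, p(s) = (s + 3)(s^2 + s - 30).
Factor s^2 + s - 30: two numbers with sum -1 and product -30 are 5 and -6, so s^2 + s - 30 = (s - 5)(s + 6).
Hence p(s) = (s - 5) (s + 3) (s + 6), with roots -6, -3, 5.
At least one eigenvalue has non-negative real part, so the system is not asymptotically stable.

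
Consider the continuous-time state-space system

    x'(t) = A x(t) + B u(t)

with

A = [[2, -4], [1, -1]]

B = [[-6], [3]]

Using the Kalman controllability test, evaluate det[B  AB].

AB = [[-24], [-9]]
Controllability matrix C = [B  AB] = [[-6, -24], [3, -9]]
det(C) = (-6)·(-9) - (-24)·3 = 54 - (-72) = 126
Since det(C) ≠ 0, rank(C) = 2 and the system is completely controllable.

126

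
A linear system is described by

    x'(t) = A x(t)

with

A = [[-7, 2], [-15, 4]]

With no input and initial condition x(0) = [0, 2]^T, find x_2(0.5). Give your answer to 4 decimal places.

3.5996

det(sI - A) = s^2 - (tr A)s + det A, with tr A = (-7) + 4 = -3 and det A = (-7)·4 - 2·(-15) = -28 - (-30) = 2.
So p(s) = det(sI - A) = s^2 + 3s + 2.
Factor s^2 + 3s + 2: two numbers with sum -3 and product 2 are -1 and -2, so s^2 + 3s + 2 = (s + 1)(s + 2).
Hence p(s) = (s + 1) (s + 2), with roots -2, -1.
The eigenvalues -2, -1 are distinct and real, so A is diagonalisable and x(t) = e^{At} x(0) = V diag(e^{λ_i t}) V^{-1} x(0), where the columns of V are the eigenvectors.
λ = -2: A - (-2)I = [[-5, 2], [-15, 6]]. Row 1 gives (-5)·v1 + 2·v2 = 0, so take v_1 = [2, 5]^T.
λ = -1: A - (-1)I = [[-6, 2], [-15, 5]]. Row 1 gives (-6)·v1 + 2·v2 = 0, so take v_2 = [1, 3]^T.
V = [v_1 v_2] = [[2, 1], [5, 3]] has det V = 1, so V^{-1} = adj(V)/det V = [[3, -1], [-5, 2]].
Modal coordinates z(0) = V^{-1} x(0): 3·0 + (-1)·2 = -2; (-5)·0 + 2·2 = 4; so z(0) = [-2, 4]^T.
x_2(t) = Σ_i (v_i)_2 · z_i(0) · e^{λ_i t} (row 2 of V times the modal terms).
x_2(0.5) = 5·(-2)·e^{-2·0.5} + 3·4·e^{-1·0.5} = (-10)·0.367879 + 12·0.606531 = 3.5996.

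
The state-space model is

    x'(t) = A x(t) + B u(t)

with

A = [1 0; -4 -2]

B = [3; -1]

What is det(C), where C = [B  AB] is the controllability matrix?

-27

AB = [[3], [-10]]
Controllability matrix C = [B  AB] = [[3, 3], [-1, -10]]
det(C) = 3·(-10) - 3·(-1) = -30 - (-3) = -27
Since det(C) ≠ 0, rank(C) = 2 and the system is completely controllable.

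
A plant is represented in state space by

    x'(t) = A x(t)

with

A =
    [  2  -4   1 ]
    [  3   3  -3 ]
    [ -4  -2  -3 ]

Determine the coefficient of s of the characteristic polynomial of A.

1

Expand det(sI - A) for the 3×3 matrix.
p(s) = s^3 - 2s^2 + s + 108.
(Check: constant term = det(-A) = (-1)^3 det A = 108; coefficient of s^2 = -tr A = -2.)
The coefficient of s is 1.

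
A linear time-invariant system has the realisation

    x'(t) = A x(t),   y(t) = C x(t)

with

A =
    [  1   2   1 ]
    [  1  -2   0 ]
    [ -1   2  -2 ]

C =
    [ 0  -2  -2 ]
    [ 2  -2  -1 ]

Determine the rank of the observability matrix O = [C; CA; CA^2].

CA = [[0, 0, 4], [1, 6, 4]]
CA^2 = [[-4, 8, -8], [3, -2, -7]]
Observability matrix O = [C; CA; CA^2] = [[0, -2, -2], [2, -2, -1], [0, 0, 4], [1, 6, 4], [-4, 8, -8], [3, -2, -7]]
Take the 3×3 submatrix of O formed by rows 1, 2, 3: [[0, -2, -2], [2, -2, -1], [0, 0, 4]]. Its determinant is 0·((-2)·4 - (-1)·0) - (-2)·(2·4 - (-1)·0) + (-2)·(2·0 - (-2)·0) = 0·(-8) - (-2)·8 + (-2)·0 = 16 ≠ 0.
So rank(O) ≥ 3; since O has 3 columns, rank(O) = 3.
rank(O) = 3 = n, so the pair (A, C) is completely observable.

3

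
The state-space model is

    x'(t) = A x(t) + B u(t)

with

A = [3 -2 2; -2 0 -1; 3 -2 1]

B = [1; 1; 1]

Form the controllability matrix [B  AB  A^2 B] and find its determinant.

AB = [[3], [-3], [2]]
A^2B = [[19], [-8], [17]]
Controllability matrix C = [B  AB  A^2B] = [[1, 3, 19], [1, -3, -8], [1, 2, 17]]
Expanding along the first row, det(C) = 1·((-3)·17 - (-8)·2) - 3·(1·17 - (-8)·1) + 19·(1·2 - (-3)·1) = 1·(-35) - 3·25 + 19·5 = -15
Since det(C) ≠ 0, rank(C) = 3 and the system is completely controllable.

-15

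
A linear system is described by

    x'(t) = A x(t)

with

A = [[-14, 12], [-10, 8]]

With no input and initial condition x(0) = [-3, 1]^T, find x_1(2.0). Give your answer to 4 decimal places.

det(sI - A) = s^2 - (tr A)s + det A, with tr A = (-14) + 8 = -6 and det A = (-14)·8 - 12·(-10) = -112 - (-120) = 8.
So p(s) = det(sI - A) = s^2 + 6s + 8.
Factor s^2 + 6s + 8: two numbers with sum -6 and product 8 are -2 and -4, so s^2 + 6s + 8 = (s + 2)(s + 4).
Hence p(s) = (s + 2) (s + 4), with roots -4, -2.
The eigenvalues -4, -2 are distinct and real, so A is diagonalisable and x(t) = e^{At} x(0) = V diag(e^{λ_i t}) V^{-1} x(0), where the columns of V are the eigenvectors.
λ = -4: A - (-4)I = [[-10, 12], [-10, 12]]. Row 1 gives (-10)·v1 + 12·v2 = 0, so take v_1 = [6, 5]^T.
λ = -2: A - (-2)I = [[-12, 12], [-10, 10]]. Row 1 gives (-12)·v1 + 12·v2 = 0, so take v_2 = [1, 1]^T.
V = [v_1 v_2] = [[6, 1], [5, 1]] has det V = 1, so V^{-1} = adj(V)/det V = [[1, -1], [-5, 6]].
Modal coordinates z(0) = V^{-1} x(0): 1·(-3) + (-1)·1 = -4; (-5)·(-3) + 6·1 = 21; so z(0) = [-4, 21]^T.
x_1(t) = Σ_i (v_i)_1 · z_i(0) · e^{λ_i t} (row 1 of V times the modal terms).
x_1(2.0) = 6·(-4)·e^{-4·2.0} + 1·21·e^{-2·2.0} = (-24)·0.000335 + 21·0.018316 = 0.3766.

0.3766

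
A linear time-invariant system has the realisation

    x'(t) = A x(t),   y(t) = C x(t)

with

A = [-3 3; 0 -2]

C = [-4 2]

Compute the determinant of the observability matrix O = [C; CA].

40

CA = [[12, -16]]
Observability matrix O = [C; CA] = [[-4, 2], [12, -16]]
det(O) = (-4)·(-16) - 2·12 = 64 - 24 = 40
Since det(O) ≠ 0, rank(O) = 2 and the system is completely observable.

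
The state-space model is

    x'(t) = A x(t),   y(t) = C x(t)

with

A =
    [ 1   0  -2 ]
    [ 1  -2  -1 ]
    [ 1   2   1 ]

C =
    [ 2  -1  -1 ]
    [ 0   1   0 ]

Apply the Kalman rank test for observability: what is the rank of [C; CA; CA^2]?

3

CA = [[0, 0, -4], [1, -2, -1]]
CA^2 = [[-4, -8, -4], [-2, 2, -1]]
Observability matrix O = [C; CA; CA^2] = [[2, -1, -1], [0, 1, 0], [0, 0, -4], [1, -2, -1], [-4, -8, -4], [-2, 2, -1]]
Take the 3×3 submatrix of O formed by rows 1, 2, 3: [[2, -1, -1], [0, 1, 0], [0, 0, -4]]. Its determinant is 2·(1·(-4) - 0·0) - (-1)·(0·(-4) - 0·0) + (-1)·(0·0 - 1·0) = 2·(-4) - (-1)·0 + (-1)·0 = -8 ≠ 0.
So rank(O) ≥ 3; since O has 3 columns, rank(O) = 3.
rank(O) = 3 = n, so the pair (A, C) is completely observable.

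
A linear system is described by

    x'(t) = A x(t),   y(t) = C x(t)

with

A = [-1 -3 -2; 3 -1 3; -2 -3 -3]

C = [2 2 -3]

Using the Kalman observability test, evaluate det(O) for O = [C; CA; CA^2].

CA = [[10, 1, 11]]
CA^2 = [[-29, -64, -50]]
Observability matrix O = [C; CA; CA^2] = [[2, 2, -3], [10, 1, 11], [-29, -64, -50]]
Expanding along the first row, det(O) = 2·(1·(-50) - 11·(-64)) - 2·(10·(-50) - 11·(-29)) + (-3)·(10·(-64) - 1·(-29)) = 2·654 - 2·(-181) + (-3)·(-611) = 3503
Since det(O) ≠ 0, rank(O) = 3 and the system is completely observable.

3503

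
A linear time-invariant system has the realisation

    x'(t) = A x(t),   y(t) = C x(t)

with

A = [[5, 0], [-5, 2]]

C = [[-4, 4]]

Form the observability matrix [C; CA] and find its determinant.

CA = [[-40, 8]]
Observability matrix O = [C; CA] = [[-4, 4], [-40, 8]]
det(O) = (-4)·8 - 4·(-40) = -32 - (-160) = 128
Since det(O) ≠ 0, rank(O) = 2 and the system is completely observable.

128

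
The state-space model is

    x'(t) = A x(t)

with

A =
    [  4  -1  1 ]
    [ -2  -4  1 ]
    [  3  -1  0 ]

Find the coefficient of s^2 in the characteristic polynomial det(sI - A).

0

Expand det(sI - A) for the 3×3 matrix.
p(s) = s^3 - 20s - 15.
(Check: constant term = det(-A) = (-1)^3 det A = -15; coefficient of s^2 = -tr A = 0.)
The coefficient of s^2 is 0.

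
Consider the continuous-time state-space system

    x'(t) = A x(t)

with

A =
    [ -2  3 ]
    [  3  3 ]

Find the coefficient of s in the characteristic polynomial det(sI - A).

For a 2×2 matrix, det(sI - A) = s^2 - (tr A)s + det A.
tr A = 1, det A = -15.
So p(s) = s^2 - s - 15.
The coefficient of s is -1.

-1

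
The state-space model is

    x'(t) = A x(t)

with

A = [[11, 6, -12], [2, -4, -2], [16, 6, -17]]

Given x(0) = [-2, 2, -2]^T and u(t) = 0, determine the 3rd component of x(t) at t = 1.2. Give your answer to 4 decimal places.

det(sI - A) = s^3 - (tr A)s^2 + (M11 + M22 + M33)s - det A, where Mii is the 2×2 principal minor of A obtained by deleting row i and column i.
tr A = 11 + (-4) + (-17) = -10; M11 = (-4)·(-17) - (-2)·6 = 68 - (-12) = 80; M22 = 11·(-17) - (-12)·16 = -187 - (-192) = 5; M33 = 11·(-4) - 6·2 = -44 - 12 = -56; sum of minors = 29.
det A = 11·((-4)·(-17) - (-2)·6) - 6·(2·(-17) - (-2)·16) + (-12)·(2·6 - (-4)·16) = 11·80 - 6·(-2) + (-12)·76 = -20.
So p(s) = det(sI - A) = s^3 + 10s^2 + 29s + 20.
Rational-root test: any integer root divides 20. Testing small divisors, s = -1 works: p(-1) = -1 + 10 + (-29) + 20 = 0, so (s + 1) is a factor.
Dividing, p(s) = (s + 1)(s^2 + 9s + 20).
Factor s^2 + 9s + 20: two numbers with sum -9 and product 20 are -4 and -5, so s^2 + 9s + 20 = (s + 4)(s + 5).
Hence p(s) = (s + 1) (s + 4) (s + 5), with roots -5, -4, -1.
The eigenvalues -5, -4, -1 are distinct and real, so A is diagonalisable and x(t) = e^{At} x(0) = V diag(e^{λ_i t}) V^{-1} x(0), where the columns of V are the eigenvectors.
λ = -5: A - (-5)I = [[16, 6, -12], [2, 1, -2], [16, 6, -12]]. v must be orthogonal to every row; (row 1) × (row 2) = [0, 8, 4], so take v_1 = [0, -2, -1]^T.
λ = -4: A - (-4)I = [[15, 6, -12], [2, 0, -2], [16, 6, -13]]. v must be orthogonal to every row; (row 1) × (row 2) = [-12, 6, -12], so take v_2 = [2, -1, 2]^T.
λ = -1: A - (-1)I = [[12, 6, -12], [2, -3, -2], [16, 6, -16]]. v must be orthogonal to every row; (row 1) × (row 2) = [-48, 0, -48], so take v_3 = [1, 0, 1]^T.
V = [v_1 v_2 v_3] = [[0, 2, 1], [-2, -1, 0], [-1, 2, 1]] has det V = -1, so V^{-1} = adj(V)/det V = [[1, 0, -1], [-2, -1, 2], [5, 2, -4]].
Modal coordinates z(0) = V^{-1} x(0): 1·(-2) + 0·2 + (-1)·(-2) = 0; (-2)·(-2) + (-1)·2 + 2·(-2) = -2; 5·(-2) + 2·2 + (-4)·(-2) = 2; so z(0) = [0, -2, 2]^T.
x_3(t) = Σ_i (v_i)_3 · z_i(0) · e^{λ_i t} (row 3 of V times the modal terms).
x_3(1.2) = (-1)·0·e^{-5·1.2} + 2·(-2)·e^{-4·1.2} + 1·2·e^{-1·1.2} = 0·0.002479 + (-4)·0.008230 + 2·0.301194 = 0.5695.

0.5695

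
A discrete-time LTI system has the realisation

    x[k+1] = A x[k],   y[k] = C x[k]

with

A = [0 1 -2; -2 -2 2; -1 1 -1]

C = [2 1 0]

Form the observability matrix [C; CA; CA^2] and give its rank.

3

CA = [[-2, 0, -2]]
CA^2 = [[2, -4, 6]]
Observability matrix O = [C; CA; CA^2] = [[2, 1, 0], [-2, 0, -2], [2, -4, 6]]
det(O) = 2·(0·6 - (-2)·(-4)) - 1·((-2)·6 - (-2)·2) + 0·((-2)·(-4) - 0·2) = 2·(-8) - 1·(-8) + 0·8 = -8 ≠ 0, so rank(O) = 3.
rank(O) = 3 = n, so the pair (A, C) is completely observable.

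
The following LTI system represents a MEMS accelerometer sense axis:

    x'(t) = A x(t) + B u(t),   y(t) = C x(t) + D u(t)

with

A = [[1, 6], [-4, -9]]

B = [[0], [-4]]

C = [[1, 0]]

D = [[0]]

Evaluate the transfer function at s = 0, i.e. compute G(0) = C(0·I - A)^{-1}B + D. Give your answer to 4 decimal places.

-1.6000

G(0) = C(-A)^{-1}B + D = -C A^{-1} B + D.
det A = 15, so A^{-1} = (1/15)·adj(A) = [[-3/5, -2/5], [4/15, 1/15]]
A^{-1} B = [8/5, -4/15]^T
C A^{-1} B = 8/5
G(0) = D - C A^{-1} B = 0 - (8/5) = -8/5 ≈ -1.6000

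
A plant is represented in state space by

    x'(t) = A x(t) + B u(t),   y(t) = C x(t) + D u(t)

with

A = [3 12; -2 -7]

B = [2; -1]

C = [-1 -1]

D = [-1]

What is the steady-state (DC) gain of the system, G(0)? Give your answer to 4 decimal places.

G(0) = C(-A)^{-1}B + D = -C A^{-1} B + D.
det A = 3, so A^{-1} = (1/3)·adj(A) = [[-7/3, -4], [2/3, 1]]
A^{-1} B = [-2/3, 1/3]^T
C A^{-1} B = 1/3
G(0) = D - C A^{-1} B = -1 - (1/3) = -4/3 ≈ -1.3333

-1.3333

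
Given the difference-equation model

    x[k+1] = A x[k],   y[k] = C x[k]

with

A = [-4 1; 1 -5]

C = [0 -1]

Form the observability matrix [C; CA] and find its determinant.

-1

CA = [[-1, 5]]
Observability matrix O = [C; CA] = [[0, -1], [-1, 5]]
det(O) = 0·5 - (-1)·(-1) = 0 - 1 = -1
Since det(O) ≠ 0, rank(O) = 2 and the system is completely observable.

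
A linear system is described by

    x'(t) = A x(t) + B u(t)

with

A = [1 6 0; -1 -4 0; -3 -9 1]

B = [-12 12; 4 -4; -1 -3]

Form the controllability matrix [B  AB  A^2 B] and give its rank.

AB = [[12, -12], [-4, 4], [-1, -3]]
A^2B = [[-12, 12], [4, -4], [-1, -3]]
Controllability matrix C = [B  AB  A^2B] = [[-12, 12, 12, -12, -12, 12], [4, -4, -4, 4, 4, -4], [-1, -3, -1, -3, -1, -3]]
The rows r1, r2, r3 of C are linearly dependent: r1 + 3·r2 = 0 (check each entry), so rank(C) ≤ 2.
The 2×2 minor from rows 1, 3, columns 1, 2 is (-12)·(-3) - 12·(-1) = 36 - (-12) = 48 ≠ 0, so rank(C) = 2.
rank(C) = 2 < n = 3, so the pair (A, B) is not completely controllable.

2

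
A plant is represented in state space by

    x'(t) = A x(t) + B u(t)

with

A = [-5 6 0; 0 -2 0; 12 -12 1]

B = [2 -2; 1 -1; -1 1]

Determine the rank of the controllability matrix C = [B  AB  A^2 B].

2

AB = [[-4, 4], [-2, 2], [11, -11]]
A^2B = [[8, -8], [4, -4], [-13, 13]]
Controllability matrix C = [B  AB  A^2B] = [[2, -2, -4, 4, 8, -8], [1, -1, -2, 2, 4, -4], [-1, 1, 11, -11, -13, 13]]
The rows r1, r2, r3 of C are linearly dependent: -r1 + 2·r2 = 0 (check each entry), so rank(C) ≤ 2.
The 2×2 minor from rows 1, 3, columns 1, 3 is 2·11 - (-4)·(-1) = 22 - 4 = 18 ≠ 0, so rank(C) = 2.
rank(C) = 2 < n = 3, so the pair (A, B) is not completely controllable.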